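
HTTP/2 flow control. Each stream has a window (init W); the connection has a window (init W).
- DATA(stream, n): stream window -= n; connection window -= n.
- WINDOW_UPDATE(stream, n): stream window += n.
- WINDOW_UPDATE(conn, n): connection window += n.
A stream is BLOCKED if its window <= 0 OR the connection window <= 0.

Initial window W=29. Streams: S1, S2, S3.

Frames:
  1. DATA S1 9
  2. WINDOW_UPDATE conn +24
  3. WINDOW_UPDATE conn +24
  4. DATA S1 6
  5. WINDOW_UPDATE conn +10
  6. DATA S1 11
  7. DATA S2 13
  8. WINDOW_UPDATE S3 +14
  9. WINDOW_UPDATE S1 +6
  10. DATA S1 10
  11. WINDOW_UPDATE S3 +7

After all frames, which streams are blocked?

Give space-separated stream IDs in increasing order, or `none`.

Answer: S1

Derivation:
Op 1: conn=20 S1=20 S2=29 S3=29 blocked=[]
Op 2: conn=44 S1=20 S2=29 S3=29 blocked=[]
Op 3: conn=68 S1=20 S2=29 S3=29 blocked=[]
Op 4: conn=62 S1=14 S2=29 S3=29 blocked=[]
Op 5: conn=72 S1=14 S2=29 S3=29 blocked=[]
Op 6: conn=61 S1=3 S2=29 S3=29 blocked=[]
Op 7: conn=48 S1=3 S2=16 S3=29 blocked=[]
Op 8: conn=48 S1=3 S2=16 S3=43 blocked=[]
Op 9: conn=48 S1=9 S2=16 S3=43 blocked=[]
Op 10: conn=38 S1=-1 S2=16 S3=43 blocked=[1]
Op 11: conn=38 S1=-1 S2=16 S3=50 blocked=[1]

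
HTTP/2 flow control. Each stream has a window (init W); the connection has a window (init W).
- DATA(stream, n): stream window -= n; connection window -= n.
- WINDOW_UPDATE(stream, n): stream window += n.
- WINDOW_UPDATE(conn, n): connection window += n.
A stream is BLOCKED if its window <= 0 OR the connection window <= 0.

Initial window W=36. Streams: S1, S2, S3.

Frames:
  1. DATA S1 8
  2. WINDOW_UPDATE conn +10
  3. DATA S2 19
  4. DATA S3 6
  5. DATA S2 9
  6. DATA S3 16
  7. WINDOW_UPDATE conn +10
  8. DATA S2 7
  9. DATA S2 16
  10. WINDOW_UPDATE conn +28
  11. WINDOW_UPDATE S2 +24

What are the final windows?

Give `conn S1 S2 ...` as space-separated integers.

Answer: 3 28 9 14

Derivation:
Op 1: conn=28 S1=28 S2=36 S3=36 blocked=[]
Op 2: conn=38 S1=28 S2=36 S3=36 blocked=[]
Op 3: conn=19 S1=28 S2=17 S3=36 blocked=[]
Op 4: conn=13 S1=28 S2=17 S3=30 blocked=[]
Op 5: conn=4 S1=28 S2=8 S3=30 blocked=[]
Op 6: conn=-12 S1=28 S2=8 S3=14 blocked=[1, 2, 3]
Op 7: conn=-2 S1=28 S2=8 S3=14 blocked=[1, 2, 3]
Op 8: conn=-9 S1=28 S2=1 S3=14 blocked=[1, 2, 3]
Op 9: conn=-25 S1=28 S2=-15 S3=14 blocked=[1, 2, 3]
Op 10: conn=3 S1=28 S2=-15 S3=14 blocked=[2]
Op 11: conn=3 S1=28 S2=9 S3=14 blocked=[]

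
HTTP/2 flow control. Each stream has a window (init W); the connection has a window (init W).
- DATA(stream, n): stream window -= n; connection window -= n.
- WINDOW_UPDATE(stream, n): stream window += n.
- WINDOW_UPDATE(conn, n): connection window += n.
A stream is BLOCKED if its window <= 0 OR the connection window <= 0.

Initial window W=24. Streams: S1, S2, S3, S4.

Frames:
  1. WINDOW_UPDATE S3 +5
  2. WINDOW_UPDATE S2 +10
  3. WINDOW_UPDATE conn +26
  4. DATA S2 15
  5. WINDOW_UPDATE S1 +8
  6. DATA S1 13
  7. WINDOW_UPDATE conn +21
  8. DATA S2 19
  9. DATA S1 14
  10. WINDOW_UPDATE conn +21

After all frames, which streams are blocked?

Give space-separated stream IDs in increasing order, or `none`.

Op 1: conn=24 S1=24 S2=24 S3=29 S4=24 blocked=[]
Op 2: conn=24 S1=24 S2=34 S3=29 S4=24 blocked=[]
Op 3: conn=50 S1=24 S2=34 S3=29 S4=24 blocked=[]
Op 4: conn=35 S1=24 S2=19 S3=29 S4=24 blocked=[]
Op 5: conn=35 S1=32 S2=19 S3=29 S4=24 blocked=[]
Op 6: conn=22 S1=19 S2=19 S3=29 S4=24 blocked=[]
Op 7: conn=43 S1=19 S2=19 S3=29 S4=24 blocked=[]
Op 8: conn=24 S1=19 S2=0 S3=29 S4=24 blocked=[2]
Op 9: conn=10 S1=5 S2=0 S3=29 S4=24 blocked=[2]
Op 10: conn=31 S1=5 S2=0 S3=29 S4=24 blocked=[2]

Answer: S2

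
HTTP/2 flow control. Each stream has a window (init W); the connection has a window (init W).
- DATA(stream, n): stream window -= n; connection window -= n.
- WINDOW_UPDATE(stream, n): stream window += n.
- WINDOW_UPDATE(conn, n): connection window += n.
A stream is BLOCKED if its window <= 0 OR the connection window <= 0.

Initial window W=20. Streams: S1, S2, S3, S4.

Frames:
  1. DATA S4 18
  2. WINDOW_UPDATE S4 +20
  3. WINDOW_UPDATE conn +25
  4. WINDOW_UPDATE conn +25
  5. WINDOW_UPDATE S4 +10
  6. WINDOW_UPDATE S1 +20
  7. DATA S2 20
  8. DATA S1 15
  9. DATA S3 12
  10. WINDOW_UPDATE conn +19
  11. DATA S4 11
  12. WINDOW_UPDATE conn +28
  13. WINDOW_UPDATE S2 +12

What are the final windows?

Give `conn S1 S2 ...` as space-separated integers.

Op 1: conn=2 S1=20 S2=20 S3=20 S4=2 blocked=[]
Op 2: conn=2 S1=20 S2=20 S3=20 S4=22 blocked=[]
Op 3: conn=27 S1=20 S2=20 S3=20 S4=22 blocked=[]
Op 4: conn=52 S1=20 S2=20 S3=20 S4=22 blocked=[]
Op 5: conn=52 S1=20 S2=20 S3=20 S4=32 blocked=[]
Op 6: conn=52 S1=40 S2=20 S3=20 S4=32 blocked=[]
Op 7: conn=32 S1=40 S2=0 S3=20 S4=32 blocked=[2]
Op 8: conn=17 S1=25 S2=0 S3=20 S4=32 blocked=[2]
Op 9: conn=5 S1=25 S2=0 S3=8 S4=32 blocked=[2]
Op 10: conn=24 S1=25 S2=0 S3=8 S4=32 blocked=[2]
Op 11: conn=13 S1=25 S2=0 S3=8 S4=21 blocked=[2]
Op 12: conn=41 S1=25 S2=0 S3=8 S4=21 blocked=[2]
Op 13: conn=41 S1=25 S2=12 S3=8 S4=21 blocked=[]

Answer: 41 25 12 8 21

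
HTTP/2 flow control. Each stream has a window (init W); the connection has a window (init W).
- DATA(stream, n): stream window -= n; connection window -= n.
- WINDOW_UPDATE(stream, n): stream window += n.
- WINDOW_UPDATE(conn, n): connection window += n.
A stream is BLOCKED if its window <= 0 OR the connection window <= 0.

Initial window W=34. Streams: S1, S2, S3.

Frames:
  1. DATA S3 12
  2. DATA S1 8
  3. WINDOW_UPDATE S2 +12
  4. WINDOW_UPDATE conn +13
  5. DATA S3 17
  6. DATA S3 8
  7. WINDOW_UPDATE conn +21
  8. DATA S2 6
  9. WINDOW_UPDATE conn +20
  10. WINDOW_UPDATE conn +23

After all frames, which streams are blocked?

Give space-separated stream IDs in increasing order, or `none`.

Op 1: conn=22 S1=34 S2=34 S3=22 blocked=[]
Op 2: conn=14 S1=26 S2=34 S3=22 blocked=[]
Op 3: conn=14 S1=26 S2=46 S3=22 blocked=[]
Op 4: conn=27 S1=26 S2=46 S3=22 blocked=[]
Op 5: conn=10 S1=26 S2=46 S3=5 blocked=[]
Op 6: conn=2 S1=26 S2=46 S3=-3 blocked=[3]
Op 7: conn=23 S1=26 S2=46 S3=-3 blocked=[3]
Op 8: conn=17 S1=26 S2=40 S3=-3 blocked=[3]
Op 9: conn=37 S1=26 S2=40 S3=-3 blocked=[3]
Op 10: conn=60 S1=26 S2=40 S3=-3 blocked=[3]

Answer: S3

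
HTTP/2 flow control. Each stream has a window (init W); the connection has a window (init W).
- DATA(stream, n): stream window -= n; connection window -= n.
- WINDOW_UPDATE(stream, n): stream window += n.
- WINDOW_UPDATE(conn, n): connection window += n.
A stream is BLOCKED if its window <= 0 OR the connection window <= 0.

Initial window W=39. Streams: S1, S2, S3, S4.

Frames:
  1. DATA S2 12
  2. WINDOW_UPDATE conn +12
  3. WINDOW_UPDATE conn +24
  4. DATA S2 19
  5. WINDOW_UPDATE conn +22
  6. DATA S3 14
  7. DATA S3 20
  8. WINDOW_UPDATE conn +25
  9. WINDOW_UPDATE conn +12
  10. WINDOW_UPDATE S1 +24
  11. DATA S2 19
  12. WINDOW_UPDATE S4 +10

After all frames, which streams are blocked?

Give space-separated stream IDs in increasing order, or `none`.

Answer: S2

Derivation:
Op 1: conn=27 S1=39 S2=27 S3=39 S4=39 blocked=[]
Op 2: conn=39 S1=39 S2=27 S3=39 S4=39 blocked=[]
Op 3: conn=63 S1=39 S2=27 S3=39 S4=39 blocked=[]
Op 4: conn=44 S1=39 S2=8 S3=39 S4=39 blocked=[]
Op 5: conn=66 S1=39 S2=8 S3=39 S4=39 blocked=[]
Op 6: conn=52 S1=39 S2=8 S3=25 S4=39 blocked=[]
Op 7: conn=32 S1=39 S2=8 S3=5 S4=39 blocked=[]
Op 8: conn=57 S1=39 S2=8 S3=5 S4=39 blocked=[]
Op 9: conn=69 S1=39 S2=8 S3=5 S4=39 blocked=[]
Op 10: conn=69 S1=63 S2=8 S3=5 S4=39 blocked=[]
Op 11: conn=50 S1=63 S2=-11 S3=5 S4=39 blocked=[2]
Op 12: conn=50 S1=63 S2=-11 S3=5 S4=49 blocked=[2]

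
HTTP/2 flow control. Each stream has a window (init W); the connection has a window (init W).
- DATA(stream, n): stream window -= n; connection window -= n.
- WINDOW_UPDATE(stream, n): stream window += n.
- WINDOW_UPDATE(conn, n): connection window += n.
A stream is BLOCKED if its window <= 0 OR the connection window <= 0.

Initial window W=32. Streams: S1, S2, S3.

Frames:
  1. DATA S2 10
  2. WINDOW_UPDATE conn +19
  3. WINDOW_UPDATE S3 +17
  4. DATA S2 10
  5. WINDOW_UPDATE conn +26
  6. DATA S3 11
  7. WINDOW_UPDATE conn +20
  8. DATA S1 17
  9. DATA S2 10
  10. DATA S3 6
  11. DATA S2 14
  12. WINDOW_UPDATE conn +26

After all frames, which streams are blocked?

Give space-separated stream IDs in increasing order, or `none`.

Answer: S2

Derivation:
Op 1: conn=22 S1=32 S2=22 S3=32 blocked=[]
Op 2: conn=41 S1=32 S2=22 S3=32 blocked=[]
Op 3: conn=41 S1=32 S2=22 S3=49 blocked=[]
Op 4: conn=31 S1=32 S2=12 S3=49 blocked=[]
Op 5: conn=57 S1=32 S2=12 S3=49 blocked=[]
Op 6: conn=46 S1=32 S2=12 S3=38 blocked=[]
Op 7: conn=66 S1=32 S2=12 S3=38 blocked=[]
Op 8: conn=49 S1=15 S2=12 S3=38 blocked=[]
Op 9: conn=39 S1=15 S2=2 S3=38 blocked=[]
Op 10: conn=33 S1=15 S2=2 S3=32 blocked=[]
Op 11: conn=19 S1=15 S2=-12 S3=32 blocked=[2]
Op 12: conn=45 S1=15 S2=-12 S3=32 blocked=[2]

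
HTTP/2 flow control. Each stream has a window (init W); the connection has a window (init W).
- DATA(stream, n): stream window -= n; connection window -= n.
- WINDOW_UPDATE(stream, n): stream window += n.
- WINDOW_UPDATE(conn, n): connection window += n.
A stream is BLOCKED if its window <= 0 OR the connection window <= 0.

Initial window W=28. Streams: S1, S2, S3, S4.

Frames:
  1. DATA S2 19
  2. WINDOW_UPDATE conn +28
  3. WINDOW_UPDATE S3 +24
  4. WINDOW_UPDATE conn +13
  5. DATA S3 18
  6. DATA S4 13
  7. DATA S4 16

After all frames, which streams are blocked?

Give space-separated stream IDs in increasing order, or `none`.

Op 1: conn=9 S1=28 S2=9 S3=28 S4=28 blocked=[]
Op 2: conn=37 S1=28 S2=9 S3=28 S4=28 blocked=[]
Op 3: conn=37 S1=28 S2=9 S3=52 S4=28 blocked=[]
Op 4: conn=50 S1=28 S2=9 S3=52 S4=28 blocked=[]
Op 5: conn=32 S1=28 S2=9 S3=34 S4=28 blocked=[]
Op 6: conn=19 S1=28 S2=9 S3=34 S4=15 blocked=[]
Op 7: conn=3 S1=28 S2=9 S3=34 S4=-1 blocked=[4]

Answer: S4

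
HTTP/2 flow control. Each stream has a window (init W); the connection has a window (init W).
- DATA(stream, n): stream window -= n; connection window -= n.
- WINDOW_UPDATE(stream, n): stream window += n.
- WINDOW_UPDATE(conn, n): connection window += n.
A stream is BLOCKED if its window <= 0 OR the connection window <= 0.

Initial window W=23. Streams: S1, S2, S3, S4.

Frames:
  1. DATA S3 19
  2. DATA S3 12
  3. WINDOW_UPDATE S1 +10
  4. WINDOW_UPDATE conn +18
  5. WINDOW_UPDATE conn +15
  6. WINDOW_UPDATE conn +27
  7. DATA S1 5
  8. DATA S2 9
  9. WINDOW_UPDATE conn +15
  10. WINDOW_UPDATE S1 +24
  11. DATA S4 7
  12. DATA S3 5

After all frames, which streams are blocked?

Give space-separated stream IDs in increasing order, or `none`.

Answer: S3

Derivation:
Op 1: conn=4 S1=23 S2=23 S3=4 S4=23 blocked=[]
Op 2: conn=-8 S1=23 S2=23 S3=-8 S4=23 blocked=[1, 2, 3, 4]
Op 3: conn=-8 S1=33 S2=23 S3=-8 S4=23 blocked=[1, 2, 3, 4]
Op 4: conn=10 S1=33 S2=23 S3=-8 S4=23 blocked=[3]
Op 5: conn=25 S1=33 S2=23 S3=-8 S4=23 blocked=[3]
Op 6: conn=52 S1=33 S2=23 S3=-8 S4=23 blocked=[3]
Op 7: conn=47 S1=28 S2=23 S3=-8 S4=23 blocked=[3]
Op 8: conn=38 S1=28 S2=14 S3=-8 S4=23 blocked=[3]
Op 9: conn=53 S1=28 S2=14 S3=-8 S4=23 blocked=[3]
Op 10: conn=53 S1=52 S2=14 S3=-8 S4=23 blocked=[3]
Op 11: conn=46 S1=52 S2=14 S3=-8 S4=16 blocked=[3]
Op 12: conn=41 S1=52 S2=14 S3=-13 S4=16 blocked=[3]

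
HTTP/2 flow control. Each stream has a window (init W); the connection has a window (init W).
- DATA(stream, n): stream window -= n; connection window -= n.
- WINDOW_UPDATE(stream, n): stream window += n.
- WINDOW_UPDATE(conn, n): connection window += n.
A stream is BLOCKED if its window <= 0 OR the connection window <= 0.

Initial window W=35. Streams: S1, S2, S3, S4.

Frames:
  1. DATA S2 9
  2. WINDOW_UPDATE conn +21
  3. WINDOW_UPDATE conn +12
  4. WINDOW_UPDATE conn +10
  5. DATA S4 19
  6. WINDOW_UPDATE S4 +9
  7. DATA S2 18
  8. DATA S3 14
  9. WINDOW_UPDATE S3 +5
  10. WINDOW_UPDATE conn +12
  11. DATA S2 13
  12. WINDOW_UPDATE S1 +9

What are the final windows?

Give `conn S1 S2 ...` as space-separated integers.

Op 1: conn=26 S1=35 S2=26 S3=35 S4=35 blocked=[]
Op 2: conn=47 S1=35 S2=26 S3=35 S4=35 blocked=[]
Op 3: conn=59 S1=35 S2=26 S3=35 S4=35 blocked=[]
Op 4: conn=69 S1=35 S2=26 S3=35 S4=35 blocked=[]
Op 5: conn=50 S1=35 S2=26 S3=35 S4=16 blocked=[]
Op 6: conn=50 S1=35 S2=26 S3=35 S4=25 blocked=[]
Op 7: conn=32 S1=35 S2=8 S3=35 S4=25 blocked=[]
Op 8: conn=18 S1=35 S2=8 S3=21 S4=25 blocked=[]
Op 9: conn=18 S1=35 S2=8 S3=26 S4=25 blocked=[]
Op 10: conn=30 S1=35 S2=8 S3=26 S4=25 blocked=[]
Op 11: conn=17 S1=35 S2=-5 S3=26 S4=25 blocked=[2]
Op 12: conn=17 S1=44 S2=-5 S3=26 S4=25 blocked=[2]

Answer: 17 44 -5 26 25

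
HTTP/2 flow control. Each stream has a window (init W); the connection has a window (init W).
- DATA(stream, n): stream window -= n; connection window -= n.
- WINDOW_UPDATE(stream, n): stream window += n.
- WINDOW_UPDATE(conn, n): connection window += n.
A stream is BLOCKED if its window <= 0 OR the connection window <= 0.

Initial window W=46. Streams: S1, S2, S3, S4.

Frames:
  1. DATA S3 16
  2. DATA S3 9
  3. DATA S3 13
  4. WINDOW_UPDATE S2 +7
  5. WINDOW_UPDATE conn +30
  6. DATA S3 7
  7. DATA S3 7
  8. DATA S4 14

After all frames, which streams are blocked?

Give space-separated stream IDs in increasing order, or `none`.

Answer: S3

Derivation:
Op 1: conn=30 S1=46 S2=46 S3=30 S4=46 blocked=[]
Op 2: conn=21 S1=46 S2=46 S3=21 S4=46 blocked=[]
Op 3: conn=8 S1=46 S2=46 S3=8 S4=46 blocked=[]
Op 4: conn=8 S1=46 S2=53 S3=8 S4=46 blocked=[]
Op 5: conn=38 S1=46 S2=53 S3=8 S4=46 blocked=[]
Op 6: conn=31 S1=46 S2=53 S3=1 S4=46 blocked=[]
Op 7: conn=24 S1=46 S2=53 S3=-6 S4=46 blocked=[3]
Op 8: conn=10 S1=46 S2=53 S3=-6 S4=32 blocked=[3]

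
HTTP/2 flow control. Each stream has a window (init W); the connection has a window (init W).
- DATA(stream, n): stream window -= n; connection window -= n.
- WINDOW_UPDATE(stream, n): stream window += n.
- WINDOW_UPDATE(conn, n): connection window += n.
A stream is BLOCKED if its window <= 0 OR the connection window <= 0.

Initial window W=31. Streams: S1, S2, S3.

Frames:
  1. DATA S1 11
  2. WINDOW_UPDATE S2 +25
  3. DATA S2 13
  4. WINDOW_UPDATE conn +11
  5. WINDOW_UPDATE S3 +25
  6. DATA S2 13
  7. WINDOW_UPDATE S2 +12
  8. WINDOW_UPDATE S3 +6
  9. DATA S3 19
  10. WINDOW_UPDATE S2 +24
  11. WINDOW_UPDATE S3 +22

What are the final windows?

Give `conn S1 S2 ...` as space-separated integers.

Answer: -14 20 66 65

Derivation:
Op 1: conn=20 S1=20 S2=31 S3=31 blocked=[]
Op 2: conn=20 S1=20 S2=56 S3=31 blocked=[]
Op 3: conn=7 S1=20 S2=43 S3=31 blocked=[]
Op 4: conn=18 S1=20 S2=43 S3=31 blocked=[]
Op 5: conn=18 S1=20 S2=43 S3=56 blocked=[]
Op 6: conn=5 S1=20 S2=30 S3=56 blocked=[]
Op 7: conn=5 S1=20 S2=42 S3=56 blocked=[]
Op 8: conn=5 S1=20 S2=42 S3=62 blocked=[]
Op 9: conn=-14 S1=20 S2=42 S3=43 blocked=[1, 2, 3]
Op 10: conn=-14 S1=20 S2=66 S3=43 blocked=[1, 2, 3]
Op 11: conn=-14 S1=20 S2=66 S3=65 blocked=[1, 2, 3]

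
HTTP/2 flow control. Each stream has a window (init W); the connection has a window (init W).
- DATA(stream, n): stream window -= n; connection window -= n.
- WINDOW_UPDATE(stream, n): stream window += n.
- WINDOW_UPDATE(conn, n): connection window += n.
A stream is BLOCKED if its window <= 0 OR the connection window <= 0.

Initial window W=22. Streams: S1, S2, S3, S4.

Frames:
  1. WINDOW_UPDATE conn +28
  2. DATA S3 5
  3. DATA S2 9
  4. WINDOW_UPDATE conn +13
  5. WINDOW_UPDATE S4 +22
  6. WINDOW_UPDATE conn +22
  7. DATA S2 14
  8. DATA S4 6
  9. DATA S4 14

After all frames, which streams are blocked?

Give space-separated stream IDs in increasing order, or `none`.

Answer: S2

Derivation:
Op 1: conn=50 S1=22 S2=22 S3=22 S4=22 blocked=[]
Op 2: conn=45 S1=22 S2=22 S3=17 S4=22 blocked=[]
Op 3: conn=36 S1=22 S2=13 S3=17 S4=22 blocked=[]
Op 4: conn=49 S1=22 S2=13 S3=17 S4=22 blocked=[]
Op 5: conn=49 S1=22 S2=13 S3=17 S4=44 blocked=[]
Op 6: conn=71 S1=22 S2=13 S3=17 S4=44 blocked=[]
Op 7: conn=57 S1=22 S2=-1 S3=17 S4=44 blocked=[2]
Op 8: conn=51 S1=22 S2=-1 S3=17 S4=38 blocked=[2]
Op 9: conn=37 S1=22 S2=-1 S3=17 S4=24 blocked=[2]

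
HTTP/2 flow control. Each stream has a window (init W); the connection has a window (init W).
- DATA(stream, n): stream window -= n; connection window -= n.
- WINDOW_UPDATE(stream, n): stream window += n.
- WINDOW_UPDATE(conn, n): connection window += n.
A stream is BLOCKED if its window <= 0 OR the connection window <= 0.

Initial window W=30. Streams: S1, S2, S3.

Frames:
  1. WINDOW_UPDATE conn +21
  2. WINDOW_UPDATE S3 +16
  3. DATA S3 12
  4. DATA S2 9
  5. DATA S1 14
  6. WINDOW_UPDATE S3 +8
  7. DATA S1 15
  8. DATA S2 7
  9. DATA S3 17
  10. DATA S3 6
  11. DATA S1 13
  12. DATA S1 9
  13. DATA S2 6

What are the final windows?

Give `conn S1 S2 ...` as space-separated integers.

Answer: -57 -21 8 19

Derivation:
Op 1: conn=51 S1=30 S2=30 S3=30 blocked=[]
Op 2: conn=51 S1=30 S2=30 S3=46 blocked=[]
Op 3: conn=39 S1=30 S2=30 S3=34 blocked=[]
Op 4: conn=30 S1=30 S2=21 S3=34 blocked=[]
Op 5: conn=16 S1=16 S2=21 S3=34 blocked=[]
Op 6: conn=16 S1=16 S2=21 S3=42 blocked=[]
Op 7: conn=1 S1=1 S2=21 S3=42 blocked=[]
Op 8: conn=-6 S1=1 S2=14 S3=42 blocked=[1, 2, 3]
Op 9: conn=-23 S1=1 S2=14 S3=25 blocked=[1, 2, 3]
Op 10: conn=-29 S1=1 S2=14 S3=19 blocked=[1, 2, 3]
Op 11: conn=-42 S1=-12 S2=14 S3=19 blocked=[1, 2, 3]
Op 12: conn=-51 S1=-21 S2=14 S3=19 blocked=[1, 2, 3]
Op 13: conn=-57 S1=-21 S2=8 S3=19 blocked=[1, 2, 3]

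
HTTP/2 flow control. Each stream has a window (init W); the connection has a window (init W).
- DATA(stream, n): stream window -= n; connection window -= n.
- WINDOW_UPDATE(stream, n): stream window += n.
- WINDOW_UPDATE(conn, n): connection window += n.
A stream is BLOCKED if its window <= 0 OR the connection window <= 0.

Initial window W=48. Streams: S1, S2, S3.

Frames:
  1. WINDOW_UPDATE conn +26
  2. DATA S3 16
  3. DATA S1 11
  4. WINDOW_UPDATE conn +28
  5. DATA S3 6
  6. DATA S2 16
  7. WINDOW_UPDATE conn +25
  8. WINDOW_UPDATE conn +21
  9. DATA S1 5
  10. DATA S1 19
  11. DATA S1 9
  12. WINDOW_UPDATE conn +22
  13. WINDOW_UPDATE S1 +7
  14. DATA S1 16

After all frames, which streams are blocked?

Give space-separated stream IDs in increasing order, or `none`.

Op 1: conn=74 S1=48 S2=48 S3=48 blocked=[]
Op 2: conn=58 S1=48 S2=48 S3=32 blocked=[]
Op 3: conn=47 S1=37 S2=48 S3=32 blocked=[]
Op 4: conn=75 S1=37 S2=48 S3=32 blocked=[]
Op 5: conn=69 S1=37 S2=48 S3=26 blocked=[]
Op 6: conn=53 S1=37 S2=32 S3=26 blocked=[]
Op 7: conn=78 S1=37 S2=32 S3=26 blocked=[]
Op 8: conn=99 S1=37 S2=32 S3=26 blocked=[]
Op 9: conn=94 S1=32 S2=32 S3=26 blocked=[]
Op 10: conn=75 S1=13 S2=32 S3=26 blocked=[]
Op 11: conn=66 S1=4 S2=32 S3=26 blocked=[]
Op 12: conn=88 S1=4 S2=32 S3=26 blocked=[]
Op 13: conn=88 S1=11 S2=32 S3=26 blocked=[]
Op 14: conn=72 S1=-5 S2=32 S3=26 blocked=[1]

Answer: S1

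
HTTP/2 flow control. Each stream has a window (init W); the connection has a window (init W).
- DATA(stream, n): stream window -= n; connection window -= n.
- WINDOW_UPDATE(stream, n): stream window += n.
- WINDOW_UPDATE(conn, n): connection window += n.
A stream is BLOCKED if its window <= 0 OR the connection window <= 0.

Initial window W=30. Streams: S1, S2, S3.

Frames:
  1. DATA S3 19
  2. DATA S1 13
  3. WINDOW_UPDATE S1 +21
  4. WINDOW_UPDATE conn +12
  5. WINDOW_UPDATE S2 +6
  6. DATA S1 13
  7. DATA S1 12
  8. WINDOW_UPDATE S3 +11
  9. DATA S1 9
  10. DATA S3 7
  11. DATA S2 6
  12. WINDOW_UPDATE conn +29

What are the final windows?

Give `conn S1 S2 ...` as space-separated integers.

Answer: -8 4 30 15

Derivation:
Op 1: conn=11 S1=30 S2=30 S3=11 blocked=[]
Op 2: conn=-2 S1=17 S2=30 S3=11 blocked=[1, 2, 3]
Op 3: conn=-2 S1=38 S2=30 S3=11 blocked=[1, 2, 3]
Op 4: conn=10 S1=38 S2=30 S3=11 blocked=[]
Op 5: conn=10 S1=38 S2=36 S3=11 blocked=[]
Op 6: conn=-3 S1=25 S2=36 S3=11 blocked=[1, 2, 3]
Op 7: conn=-15 S1=13 S2=36 S3=11 blocked=[1, 2, 3]
Op 8: conn=-15 S1=13 S2=36 S3=22 blocked=[1, 2, 3]
Op 9: conn=-24 S1=4 S2=36 S3=22 blocked=[1, 2, 3]
Op 10: conn=-31 S1=4 S2=36 S3=15 blocked=[1, 2, 3]
Op 11: conn=-37 S1=4 S2=30 S3=15 blocked=[1, 2, 3]
Op 12: conn=-8 S1=4 S2=30 S3=15 blocked=[1, 2, 3]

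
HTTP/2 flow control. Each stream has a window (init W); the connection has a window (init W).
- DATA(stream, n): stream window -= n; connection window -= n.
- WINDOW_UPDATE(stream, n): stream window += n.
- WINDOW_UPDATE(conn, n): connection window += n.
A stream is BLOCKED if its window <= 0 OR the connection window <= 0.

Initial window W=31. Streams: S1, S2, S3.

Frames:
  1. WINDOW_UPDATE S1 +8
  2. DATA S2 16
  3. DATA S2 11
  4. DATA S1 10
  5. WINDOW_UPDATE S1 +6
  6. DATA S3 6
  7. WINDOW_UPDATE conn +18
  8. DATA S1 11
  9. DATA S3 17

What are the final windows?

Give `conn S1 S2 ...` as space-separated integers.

Answer: -22 24 4 8

Derivation:
Op 1: conn=31 S1=39 S2=31 S3=31 blocked=[]
Op 2: conn=15 S1=39 S2=15 S3=31 blocked=[]
Op 3: conn=4 S1=39 S2=4 S3=31 blocked=[]
Op 4: conn=-6 S1=29 S2=4 S3=31 blocked=[1, 2, 3]
Op 5: conn=-6 S1=35 S2=4 S3=31 blocked=[1, 2, 3]
Op 6: conn=-12 S1=35 S2=4 S3=25 blocked=[1, 2, 3]
Op 7: conn=6 S1=35 S2=4 S3=25 blocked=[]
Op 8: conn=-5 S1=24 S2=4 S3=25 blocked=[1, 2, 3]
Op 9: conn=-22 S1=24 S2=4 S3=8 blocked=[1, 2, 3]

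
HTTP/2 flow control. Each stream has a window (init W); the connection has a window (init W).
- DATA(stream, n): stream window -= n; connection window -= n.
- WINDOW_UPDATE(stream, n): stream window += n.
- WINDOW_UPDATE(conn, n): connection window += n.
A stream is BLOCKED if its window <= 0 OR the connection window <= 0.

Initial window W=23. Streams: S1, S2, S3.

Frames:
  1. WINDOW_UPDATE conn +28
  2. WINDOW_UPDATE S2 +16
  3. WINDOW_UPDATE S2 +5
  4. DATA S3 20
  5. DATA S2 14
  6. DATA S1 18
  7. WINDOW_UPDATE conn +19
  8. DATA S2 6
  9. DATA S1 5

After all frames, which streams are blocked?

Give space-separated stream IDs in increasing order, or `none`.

Answer: S1

Derivation:
Op 1: conn=51 S1=23 S2=23 S3=23 blocked=[]
Op 2: conn=51 S1=23 S2=39 S3=23 blocked=[]
Op 3: conn=51 S1=23 S2=44 S3=23 blocked=[]
Op 4: conn=31 S1=23 S2=44 S3=3 blocked=[]
Op 5: conn=17 S1=23 S2=30 S3=3 blocked=[]
Op 6: conn=-1 S1=5 S2=30 S3=3 blocked=[1, 2, 3]
Op 7: conn=18 S1=5 S2=30 S3=3 blocked=[]
Op 8: conn=12 S1=5 S2=24 S3=3 blocked=[]
Op 9: conn=7 S1=0 S2=24 S3=3 blocked=[1]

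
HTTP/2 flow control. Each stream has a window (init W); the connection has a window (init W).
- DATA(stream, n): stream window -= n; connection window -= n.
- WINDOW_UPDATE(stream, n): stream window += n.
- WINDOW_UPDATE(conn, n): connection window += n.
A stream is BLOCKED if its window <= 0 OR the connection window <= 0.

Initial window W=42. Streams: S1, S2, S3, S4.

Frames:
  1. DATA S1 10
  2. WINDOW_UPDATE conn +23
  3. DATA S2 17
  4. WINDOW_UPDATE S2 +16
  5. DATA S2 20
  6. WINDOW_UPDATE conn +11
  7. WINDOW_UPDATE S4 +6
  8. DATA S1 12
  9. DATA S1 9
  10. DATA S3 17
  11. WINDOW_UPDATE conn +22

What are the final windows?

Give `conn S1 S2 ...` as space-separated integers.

Op 1: conn=32 S1=32 S2=42 S3=42 S4=42 blocked=[]
Op 2: conn=55 S1=32 S2=42 S3=42 S4=42 blocked=[]
Op 3: conn=38 S1=32 S2=25 S3=42 S4=42 blocked=[]
Op 4: conn=38 S1=32 S2=41 S3=42 S4=42 blocked=[]
Op 5: conn=18 S1=32 S2=21 S3=42 S4=42 blocked=[]
Op 6: conn=29 S1=32 S2=21 S3=42 S4=42 blocked=[]
Op 7: conn=29 S1=32 S2=21 S3=42 S4=48 blocked=[]
Op 8: conn=17 S1=20 S2=21 S3=42 S4=48 blocked=[]
Op 9: conn=8 S1=11 S2=21 S3=42 S4=48 blocked=[]
Op 10: conn=-9 S1=11 S2=21 S3=25 S4=48 blocked=[1, 2, 3, 4]
Op 11: conn=13 S1=11 S2=21 S3=25 S4=48 blocked=[]

Answer: 13 11 21 25 48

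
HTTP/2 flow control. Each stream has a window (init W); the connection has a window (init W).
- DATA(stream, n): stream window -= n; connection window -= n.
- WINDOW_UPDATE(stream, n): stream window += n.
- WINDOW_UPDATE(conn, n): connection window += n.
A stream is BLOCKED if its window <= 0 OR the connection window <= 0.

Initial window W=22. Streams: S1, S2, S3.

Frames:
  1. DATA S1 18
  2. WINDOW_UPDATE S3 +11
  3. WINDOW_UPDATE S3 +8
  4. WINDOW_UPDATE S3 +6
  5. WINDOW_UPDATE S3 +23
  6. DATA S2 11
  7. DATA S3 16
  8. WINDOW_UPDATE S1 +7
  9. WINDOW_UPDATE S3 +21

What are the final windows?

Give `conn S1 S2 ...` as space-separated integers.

Op 1: conn=4 S1=4 S2=22 S3=22 blocked=[]
Op 2: conn=4 S1=4 S2=22 S3=33 blocked=[]
Op 3: conn=4 S1=4 S2=22 S3=41 blocked=[]
Op 4: conn=4 S1=4 S2=22 S3=47 blocked=[]
Op 5: conn=4 S1=4 S2=22 S3=70 blocked=[]
Op 6: conn=-7 S1=4 S2=11 S3=70 blocked=[1, 2, 3]
Op 7: conn=-23 S1=4 S2=11 S3=54 blocked=[1, 2, 3]
Op 8: conn=-23 S1=11 S2=11 S3=54 blocked=[1, 2, 3]
Op 9: conn=-23 S1=11 S2=11 S3=75 blocked=[1, 2, 3]

Answer: -23 11 11 75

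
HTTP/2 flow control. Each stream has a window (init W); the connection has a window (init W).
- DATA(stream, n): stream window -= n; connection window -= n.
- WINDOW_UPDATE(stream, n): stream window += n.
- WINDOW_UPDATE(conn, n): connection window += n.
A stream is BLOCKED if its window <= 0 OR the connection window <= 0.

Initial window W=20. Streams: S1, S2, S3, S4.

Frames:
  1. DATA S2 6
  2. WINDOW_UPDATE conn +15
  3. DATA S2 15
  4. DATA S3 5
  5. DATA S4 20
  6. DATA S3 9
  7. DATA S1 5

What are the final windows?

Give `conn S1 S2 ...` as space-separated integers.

Op 1: conn=14 S1=20 S2=14 S3=20 S4=20 blocked=[]
Op 2: conn=29 S1=20 S2=14 S3=20 S4=20 blocked=[]
Op 3: conn=14 S1=20 S2=-1 S3=20 S4=20 blocked=[2]
Op 4: conn=9 S1=20 S2=-1 S3=15 S4=20 blocked=[2]
Op 5: conn=-11 S1=20 S2=-1 S3=15 S4=0 blocked=[1, 2, 3, 4]
Op 6: conn=-20 S1=20 S2=-1 S3=6 S4=0 blocked=[1, 2, 3, 4]
Op 7: conn=-25 S1=15 S2=-1 S3=6 S4=0 blocked=[1, 2, 3, 4]

Answer: -25 15 -1 6 0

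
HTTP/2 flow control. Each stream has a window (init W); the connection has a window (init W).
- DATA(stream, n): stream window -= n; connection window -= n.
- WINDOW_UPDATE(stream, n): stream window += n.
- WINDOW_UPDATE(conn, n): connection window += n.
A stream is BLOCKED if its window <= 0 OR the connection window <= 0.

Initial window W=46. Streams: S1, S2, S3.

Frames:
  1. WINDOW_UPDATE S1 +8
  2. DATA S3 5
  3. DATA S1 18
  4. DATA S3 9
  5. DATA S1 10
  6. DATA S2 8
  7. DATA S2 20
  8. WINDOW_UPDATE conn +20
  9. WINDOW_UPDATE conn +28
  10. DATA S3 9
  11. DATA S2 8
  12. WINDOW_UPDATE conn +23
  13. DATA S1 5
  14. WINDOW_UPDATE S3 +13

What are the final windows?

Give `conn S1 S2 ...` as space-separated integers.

Answer: 25 21 10 36

Derivation:
Op 1: conn=46 S1=54 S2=46 S3=46 blocked=[]
Op 2: conn=41 S1=54 S2=46 S3=41 blocked=[]
Op 3: conn=23 S1=36 S2=46 S3=41 blocked=[]
Op 4: conn=14 S1=36 S2=46 S3=32 blocked=[]
Op 5: conn=4 S1=26 S2=46 S3=32 blocked=[]
Op 6: conn=-4 S1=26 S2=38 S3=32 blocked=[1, 2, 3]
Op 7: conn=-24 S1=26 S2=18 S3=32 blocked=[1, 2, 3]
Op 8: conn=-4 S1=26 S2=18 S3=32 blocked=[1, 2, 3]
Op 9: conn=24 S1=26 S2=18 S3=32 blocked=[]
Op 10: conn=15 S1=26 S2=18 S3=23 blocked=[]
Op 11: conn=7 S1=26 S2=10 S3=23 blocked=[]
Op 12: conn=30 S1=26 S2=10 S3=23 blocked=[]
Op 13: conn=25 S1=21 S2=10 S3=23 blocked=[]
Op 14: conn=25 S1=21 S2=10 S3=36 blocked=[]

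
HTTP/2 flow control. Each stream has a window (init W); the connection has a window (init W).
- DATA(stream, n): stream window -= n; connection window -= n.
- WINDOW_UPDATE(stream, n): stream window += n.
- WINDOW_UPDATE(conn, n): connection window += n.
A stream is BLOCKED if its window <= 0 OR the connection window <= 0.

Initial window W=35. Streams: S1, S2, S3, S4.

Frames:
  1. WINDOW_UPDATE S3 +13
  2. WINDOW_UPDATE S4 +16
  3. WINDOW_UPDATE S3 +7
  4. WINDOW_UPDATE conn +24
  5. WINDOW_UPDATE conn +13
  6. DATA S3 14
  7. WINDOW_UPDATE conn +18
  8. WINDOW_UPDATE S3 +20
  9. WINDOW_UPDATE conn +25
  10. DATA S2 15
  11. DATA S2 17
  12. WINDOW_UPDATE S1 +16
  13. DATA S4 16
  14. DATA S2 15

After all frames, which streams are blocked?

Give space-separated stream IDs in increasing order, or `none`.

Answer: S2

Derivation:
Op 1: conn=35 S1=35 S2=35 S3=48 S4=35 blocked=[]
Op 2: conn=35 S1=35 S2=35 S3=48 S4=51 blocked=[]
Op 3: conn=35 S1=35 S2=35 S3=55 S4=51 blocked=[]
Op 4: conn=59 S1=35 S2=35 S3=55 S4=51 blocked=[]
Op 5: conn=72 S1=35 S2=35 S3=55 S4=51 blocked=[]
Op 6: conn=58 S1=35 S2=35 S3=41 S4=51 blocked=[]
Op 7: conn=76 S1=35 S2=35 S3=41 S4=51 blocked=[]
Op 8: conn=76 S1=35 S2=35 S3=61 S4=51 blocked=[]
Op 9: conn=101 S1=35 S2=35 S3=61 S4=51 blocked=[]
Op 10: conn=86 S1=35 S2=20 S3=61 S4=51 blocked=[]
Op 11: conn=69 S1=35 S2=3 S3=61 S4=51 blocked=[]
Op 12: conn=69 S1=51 S2=3 S3=61 S4=51 blocked=[]
Op 13: conn=53 S1=51 S2=3 S3=61 S4=35 blocked=[]
Op 14: conn=38 S1=51 S2=-12 S3=61 S4=35 blocked=[2]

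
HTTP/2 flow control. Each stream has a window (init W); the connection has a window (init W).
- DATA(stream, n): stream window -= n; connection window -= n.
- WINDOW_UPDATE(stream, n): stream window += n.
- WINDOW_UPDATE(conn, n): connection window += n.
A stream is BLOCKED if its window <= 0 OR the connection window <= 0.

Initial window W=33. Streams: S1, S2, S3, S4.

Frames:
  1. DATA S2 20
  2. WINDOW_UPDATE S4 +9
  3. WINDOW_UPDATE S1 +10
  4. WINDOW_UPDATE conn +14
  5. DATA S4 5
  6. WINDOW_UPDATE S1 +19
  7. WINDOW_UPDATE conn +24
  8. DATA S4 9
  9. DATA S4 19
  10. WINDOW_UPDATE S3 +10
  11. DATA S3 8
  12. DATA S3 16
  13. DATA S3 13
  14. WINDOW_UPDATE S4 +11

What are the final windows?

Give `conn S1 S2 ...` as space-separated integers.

Op 1: conn=13 S1=33 S2=13 S3=33 S4=33 blocked=[]
Op 2: conn=13 S1=33 S2=13 S3=33 S4=42 blocked=[]
Op 3: conn=13 S1=43 S2=13 S3=33 S4=42 blocked=[]
Op 4: conn=27 S1=43 S2=13 S3=33 S4=42 blocked=[]
Op 5: conn=22 S1=43 S2=13 S3=33 S4=37 blocked=[]
Op 6: conn=22 S1=62 S2=13 S3=33 S4=37 blocked=[]
Op 7: conn=46 S1=62 S2=13 S3=33 S4=37 blocked=[]
Op 8: conn=37 S1=62 S2=13 S3=33 S4=28 blocked=[]
Op 9: conn=18 S1=62 S2=13 S3=33 S4=9 blocked=[]
Op 10: conn=18 S1=62 S2=13 S3=43 S4=9 blocked=[]
Op 11: conn=10 S1=62 S2=13 S3=35 S4=9 blocked=[]
Op 12: conn=-6 S1=62 S2=13 S3=19 S4=9 blocked=[1, 2, 3, 4]
Op 13: conn=-19 S1=62 S2=13 S3=6 S4=9 blocked=[1, 2, 3, 4]
Op 14: conn=-19 S1=62 S2=13 S3=6 S4=20 blocked=[1, 2, 3, 4]

Answer: -19 62 13 6 20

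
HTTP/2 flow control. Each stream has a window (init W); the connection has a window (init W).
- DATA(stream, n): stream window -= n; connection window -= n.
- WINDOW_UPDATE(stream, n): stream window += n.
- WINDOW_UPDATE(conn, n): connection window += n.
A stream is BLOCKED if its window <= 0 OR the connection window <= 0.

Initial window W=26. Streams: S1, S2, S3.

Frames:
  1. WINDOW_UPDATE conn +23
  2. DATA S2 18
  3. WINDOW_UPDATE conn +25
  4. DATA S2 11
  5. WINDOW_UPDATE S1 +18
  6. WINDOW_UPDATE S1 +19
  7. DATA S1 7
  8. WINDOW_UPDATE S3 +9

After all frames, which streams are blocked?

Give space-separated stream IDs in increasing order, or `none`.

Op 1: conn=49 S1=26 S2=26 S3=26 blocked=[]
Op 2: conn=31 S1=26 S2=8 S3=26 blocked=[]
Op 3: conn=56 S1=26 S2=8 S3=26 blocked=[]
Op 4: conn=45 S1=26 S2=-3 S3=26 blocked=[2]
Op 5: conn=45 S1=44 S2=-3 S3=26 blocked=[2]
Op 6: conn=45 S1=63 S2=-3 S3=26 blocked=[2]
Op 7: conn=38 S1=56 S2=-3 S3=26 blocked=[2]
Op 8: conn=38 S1=56 S2=-3 S3=35 blocked=[2]

Answer: S2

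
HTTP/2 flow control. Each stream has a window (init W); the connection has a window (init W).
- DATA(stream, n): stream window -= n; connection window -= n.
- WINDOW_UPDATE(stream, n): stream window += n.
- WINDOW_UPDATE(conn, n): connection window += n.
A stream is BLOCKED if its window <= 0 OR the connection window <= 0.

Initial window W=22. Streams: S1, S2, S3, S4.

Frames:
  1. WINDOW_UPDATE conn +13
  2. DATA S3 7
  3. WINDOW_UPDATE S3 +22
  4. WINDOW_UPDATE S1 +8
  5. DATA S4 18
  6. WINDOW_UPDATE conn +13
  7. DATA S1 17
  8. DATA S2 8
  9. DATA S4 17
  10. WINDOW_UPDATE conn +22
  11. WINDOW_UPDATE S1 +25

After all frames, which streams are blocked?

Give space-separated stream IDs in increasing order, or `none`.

Op 1: conn=35 S1=22 S2=22 S3=22 S4=22 blocked=[]
Op 2: conn=28 S1=22 S2=22 S3=15 S4=22 blocked=[]
Op 3: conn=28 S1=22 S2=22 S3=37 S4=22 blocked=[]
Op 4: conn=28 S1=30 S2=22 S3=37 S4=22 blocked=[]
Op 5: conn=10 S1=30 S2=22 S3=37 S4=4 blocked=[]
Op 6: conn=23 S1=30 S2=22 S3=37 S4=4 blocked=[]
Op 7: conn=6 S1=13 S2=22 S3=37 S4=4 blocked=[]
Op 8: conn=-2 S1=13 S2=14 S3=37 S4=4 blocked=[1, 2, 3, 4]
Op 9: conn=-19 S1=13 S2=14 S3=37 S4=-13 blocked=[1, 2, 3, 4]
Op 10: conn=3 S1=13 S2=14 S3=37 S4=-13 blocked=[4]
Op 11: conn=3 S1=38 S2=14 S3=37 S4=-13 blocked=[4]

Answer: S4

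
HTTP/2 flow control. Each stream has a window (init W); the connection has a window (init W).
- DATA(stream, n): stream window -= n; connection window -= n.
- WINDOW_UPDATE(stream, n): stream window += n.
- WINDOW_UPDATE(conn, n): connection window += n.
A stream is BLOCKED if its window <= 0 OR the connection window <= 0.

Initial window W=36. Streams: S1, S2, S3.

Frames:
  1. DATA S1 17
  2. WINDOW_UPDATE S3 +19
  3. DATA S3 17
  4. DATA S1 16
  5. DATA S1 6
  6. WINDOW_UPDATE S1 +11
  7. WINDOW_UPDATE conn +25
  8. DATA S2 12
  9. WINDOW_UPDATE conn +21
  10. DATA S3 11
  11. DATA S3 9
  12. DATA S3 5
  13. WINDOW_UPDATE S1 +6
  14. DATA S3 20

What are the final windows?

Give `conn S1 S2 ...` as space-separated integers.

Op 1: conn=19 S1=19 S2=36 S3=36 blocked=[]
Op 2: conn=19 S1=19 S2=36 S3=55 blocked=[]
Op 3: conn=2 S1=19 S2=36 S3=38 blocked=[]
Op 4: conn=-14 S1=3 S2=36 S3=38 blocked=[1, 2, 3]
Op 5: conn=-20 S1=-3 S2=36 S3=38 blocked=[1, 2, 3]
Op 6: conn=-20 S1=8 S2=36 S3=38 blocked=[1, 2, 3]
Op 7: conn=5 S1=8 S2=36 S3=38 blocked=[]
Op 8: conn=-7 S1=8 S2=24 S3=38 blocked=[1, 2, 3]
Op 9: conn=14 S1=8 S2=24 S3=38 blocked=[]
Op 10: conn=3 S1=8 S2=24 S3=27 blocked=[]
Op 11: conn=-6 S1=8 S2=24 S3=18 blocked=[1, 2, 3]
Op 12: conn=-11 S1=8 S2=24 S3=13 blocked=[1, 2, 3]
Op 13: conn=-11 S1=14 S2=24 S3=13 blocked=[1, 2, 3]
Op 14: conn=-31 S1=14 S2=24 S3=-7 blocked=[1, 2, 3]

Answer: -31 14 24 -7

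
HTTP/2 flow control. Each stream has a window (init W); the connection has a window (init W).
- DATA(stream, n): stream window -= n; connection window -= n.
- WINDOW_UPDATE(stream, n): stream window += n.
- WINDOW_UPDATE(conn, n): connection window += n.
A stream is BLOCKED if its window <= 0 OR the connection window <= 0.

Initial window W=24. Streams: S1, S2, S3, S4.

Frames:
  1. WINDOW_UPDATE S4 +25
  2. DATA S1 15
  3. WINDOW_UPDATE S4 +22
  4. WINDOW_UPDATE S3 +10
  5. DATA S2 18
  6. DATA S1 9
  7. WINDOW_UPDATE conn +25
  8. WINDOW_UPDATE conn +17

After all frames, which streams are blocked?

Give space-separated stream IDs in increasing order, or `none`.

Answer: S1

Derivation:
Op 1: conn=24 S1=24 S2=24 S3=24 S4=49 blocked=[]
Op 2: conn=9 S1=9 S2=24 S3=24 S4=49 blocked=[]
Op 3: conn=9 S1=9 S2=24 S3=24 S4=71 blocked=[]
Op 4: conn=9 S1=9 S2=24 S3=34 S4=71 blocked=[]
Op 5: conn=-9 S1=9 S2=6 S3=34 S4=71 blocked=[1, 2, 3, 4]
Op 6: conn=-18 S1=0 S2=6 S3=34 S4=71 blocked=[1, 2, 3, 4]
Op 7: conn=7 S1=0 S2=6 S3=34 S4=71 blocked=[1]
Op 8: conn=24 S1=0 S2=6 S3=34 S4=71 blocked=[1]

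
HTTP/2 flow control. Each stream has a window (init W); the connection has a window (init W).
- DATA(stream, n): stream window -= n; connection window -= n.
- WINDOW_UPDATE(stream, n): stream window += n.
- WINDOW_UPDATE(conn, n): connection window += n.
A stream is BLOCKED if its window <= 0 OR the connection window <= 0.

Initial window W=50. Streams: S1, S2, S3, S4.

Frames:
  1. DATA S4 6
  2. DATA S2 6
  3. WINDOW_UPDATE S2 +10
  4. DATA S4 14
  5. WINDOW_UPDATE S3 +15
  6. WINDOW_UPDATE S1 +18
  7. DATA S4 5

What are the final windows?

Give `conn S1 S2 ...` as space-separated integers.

Op 1: conn=44 S1=50 S2=50 S3=50 S4=44 blocked=[]
Op 2: conn=38 S1=50 S2=44 S3=50 S4=44 blocked=[]
Op 3: conn=38 S1=50 S2=54 S3=50 S4=44 blocked=[]
Op 4: conn=24 S1=50 S2=54 S3=50 S4=30 blocked=[]
Op 5: conn=24 S1=50 S2=54 S3=65 S4=30 blocked=[]
Op 6: conn=24 S1=68 S2=54 S3=65 S4=30 blocked=[]
Op 7: conn=19 S1=68 S2=54 S3=65 S4=25 blocked=[]

Answer: 19 68 54 65 25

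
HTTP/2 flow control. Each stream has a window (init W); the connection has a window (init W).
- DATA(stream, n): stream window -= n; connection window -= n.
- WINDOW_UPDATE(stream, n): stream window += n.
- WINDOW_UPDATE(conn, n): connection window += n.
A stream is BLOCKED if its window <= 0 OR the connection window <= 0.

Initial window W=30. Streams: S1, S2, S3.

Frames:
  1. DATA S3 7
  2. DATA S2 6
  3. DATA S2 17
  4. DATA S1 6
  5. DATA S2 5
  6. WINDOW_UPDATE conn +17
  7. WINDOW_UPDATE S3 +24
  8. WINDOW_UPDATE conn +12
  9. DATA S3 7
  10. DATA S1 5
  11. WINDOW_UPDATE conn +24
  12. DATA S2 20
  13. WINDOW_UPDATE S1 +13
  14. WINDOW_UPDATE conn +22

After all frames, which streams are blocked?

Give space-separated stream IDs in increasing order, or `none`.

Answer: S2

Derivation:
Op 1: conn=23 S1=30 S2=30 S3=23 blocked=[]
Op 2: conn=17 S1=30 S2=24 S3=23 blocked=[]
Op 3: conn=0 S1=30 S2=7 S3=23 blocked=[1, 2, 3]
Op 4: conn=-6 S1=24 S2=7 S3=23 blocked=[1, 2, 3]
Op 5: conn=-11 S1=24 S2=2 S3=23 blocked=[1, 2, 3]
Op 6: conn=6 S1=24 S2=2 S3=23 blocked=[]
Op 7: conn=6 S1=24 S2=2 S3=47 blocked=[]
Op 8: conn=18 S1=24 S2=2 S3=47 blocked=[]
Op 9: conn=11 S1=24 S2=2 S3=40 blocked=[]
Op 10: conn=6 S1=19 S2=2 S3=40 blocked=[]
Op 11: conn=30 S1=19 S2=2 S3=40 blocked=[]
Op 12: conn=10 S1=19 S2=-18 S3=40 blocked=[2]
Op 13: conn=10 S1=32 S2=-18 S3=40 blocked=[2]
Op 14: conn=32 S1=32 S2=-18 S3=40 blocked=[2]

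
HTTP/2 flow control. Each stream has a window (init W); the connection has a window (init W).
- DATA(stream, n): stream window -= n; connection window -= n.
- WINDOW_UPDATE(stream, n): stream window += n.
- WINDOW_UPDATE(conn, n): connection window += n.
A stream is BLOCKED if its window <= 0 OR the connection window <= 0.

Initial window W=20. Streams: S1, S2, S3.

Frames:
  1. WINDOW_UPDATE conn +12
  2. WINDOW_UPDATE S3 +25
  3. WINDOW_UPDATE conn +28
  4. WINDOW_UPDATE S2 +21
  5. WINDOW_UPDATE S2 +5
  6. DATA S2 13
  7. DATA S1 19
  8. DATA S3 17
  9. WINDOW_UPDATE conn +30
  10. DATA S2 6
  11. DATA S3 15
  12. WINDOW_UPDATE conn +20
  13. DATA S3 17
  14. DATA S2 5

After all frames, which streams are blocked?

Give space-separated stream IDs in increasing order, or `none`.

Op 1: conn=32 S1=20 S2=20 S3=20 blocked=[]
Op 2: conn=32 S1=20 S2=20 S3=45 blocked=[]
Op 3: conn=60 S1=20 S2=20 S3=45 blocked=[]
Op 4: conn=60 S1=20 S2=41 S3=45 blocked=[]
Op 5: conn=60 S1=20 S2=46 S3=45 blocked=[]
Op 6: conn=47 S1=20 S2=33 S3=45 blocked=[]
Op 7: conn=28 S1=1 S2=33 S3=45 blocked=[]
Op 8: conn=11 S1=1 S2=33 S3=28 blocked=[]
Op 9: conn=41 S1=1 S2=33 S3=28 blocked=[]
Op 10: conn=35 S1=1 S2=27 S3=28 blocked=[]
Op 11: conn=20 S1=1 S2=27 S3=13 blocked=[]
Op 12: conn=40 S1=1 S2=27 S3=13 blocked=[]
Op 13: conn=23 S1=1 S2=27 S3=-4 blocked=[3]
Op 14: conn=18 S1=1 S2=22 S3=-4 blocked=[3]

Answer: S3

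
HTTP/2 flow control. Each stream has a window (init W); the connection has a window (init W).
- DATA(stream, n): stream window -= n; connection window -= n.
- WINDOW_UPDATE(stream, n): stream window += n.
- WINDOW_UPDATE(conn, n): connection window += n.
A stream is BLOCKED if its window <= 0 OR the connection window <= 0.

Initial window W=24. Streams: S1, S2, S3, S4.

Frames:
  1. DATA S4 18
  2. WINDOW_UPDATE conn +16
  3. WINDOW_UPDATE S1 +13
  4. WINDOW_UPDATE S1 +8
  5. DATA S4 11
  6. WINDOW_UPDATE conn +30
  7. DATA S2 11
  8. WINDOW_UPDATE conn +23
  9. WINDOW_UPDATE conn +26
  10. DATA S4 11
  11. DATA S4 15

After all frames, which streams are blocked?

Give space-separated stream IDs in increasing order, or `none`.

Op 1: conn=6 S1=24 S2=24 S3=24 S4=6 blocked=[]
Op 2: conn=22 S1=24 S2=24 S3=24 S4=6 blocked=[]
Op 3: conn=22 S1=37 S2=24 S3=24 S4=6 blocked=[]
Op 4: conn=22 S1=45 S2=24 S3=24 S4=6 blocked=[]
Op 5: conn=11 S1=45 S2=24 S3=24 S4=-5 blocked=[4]
Op 6: conn=41 S1=45 S2=24 S3=24 S4=-5 blocked=[4]
Op 7: conn=30 S1=45 S2=13 S3=24 S4=-5 blocked=[4]
Op 8: conn=53 S1=45 S2=13 S3=24 S4=-5 blocked=[4]
Op 9: conn=79 S1=45 S2=13 S3=24 S4=-5 blocked=[4]
Op 10: conn=68 S1=45 S2=13 S3=24 S4=-16 blocked=[4]
Op 11: conn=53 S1=45 S2=13 S3=24 S4=-31 blocked=[4]

Answer: S4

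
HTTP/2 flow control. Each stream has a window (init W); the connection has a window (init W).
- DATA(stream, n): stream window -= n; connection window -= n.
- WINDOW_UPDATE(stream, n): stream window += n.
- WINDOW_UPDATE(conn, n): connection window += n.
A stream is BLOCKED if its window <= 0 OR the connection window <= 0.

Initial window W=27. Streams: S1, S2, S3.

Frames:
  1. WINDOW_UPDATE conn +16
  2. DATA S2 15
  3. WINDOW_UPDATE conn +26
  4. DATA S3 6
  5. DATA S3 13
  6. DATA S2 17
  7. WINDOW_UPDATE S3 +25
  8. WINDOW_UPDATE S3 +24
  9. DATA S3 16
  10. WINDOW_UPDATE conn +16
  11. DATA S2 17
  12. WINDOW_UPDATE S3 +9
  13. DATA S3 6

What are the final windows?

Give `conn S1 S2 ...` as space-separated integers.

Answer: -5 27 -22 44

Derivation:
Op 1: conn=43 S1=27 S2=27 S3=27 blocked=[]
Op 2: conn=28 S1=27 S2=12 S3=27 blocked=[]
Op 3: conn=54 S1=27 S2=12 S3=27 blocked=[]
Op 4: conn=48 S1=27 S2=12 S3=21 blocked=[]
Op 5: conn=35 S1=27 S2=12 S3=8 blocked=[]
Op 6: conn=18 S1=27 S2=-5 S3=8 blocked=[2]
Op 7: conn=18 S1=27 S2=-5 S3=33 blocked=[2]
Op 8: conn=18 S1=27 S2=-5 S3=57 blocked=[2]
Op 9: conn=2 S1=27 S2=-5 S3=41 blocked=[2]
Op 10: conn=18 S1=27 S2=-5 S3=41 blocked=[2]
Op 11: conn=1 S1=27 S2=-22 S3=41 blocked=[2]
Op 12: conn=1 S1=27 S2=-22 S3=50 blocked=[2]
Op 13: conn=-5 S1=27 S2=-22 S3=44 blocked=[1, 2, 3]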